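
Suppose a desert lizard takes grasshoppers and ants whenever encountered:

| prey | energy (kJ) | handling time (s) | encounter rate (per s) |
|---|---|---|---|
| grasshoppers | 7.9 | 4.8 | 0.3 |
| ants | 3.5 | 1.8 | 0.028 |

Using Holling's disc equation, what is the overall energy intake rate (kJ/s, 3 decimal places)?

Energy encountered per unit search time: 0.3×7.9 + 0.028×3.5 = 2.468 kJ/s.
Handling time per unit search time: 0.3×4.8 + 0.028×1.8 = 1.49.
Rate = 2.468/(1 + 1.49) = 0.991 kJ/s.

0.991 kJ/s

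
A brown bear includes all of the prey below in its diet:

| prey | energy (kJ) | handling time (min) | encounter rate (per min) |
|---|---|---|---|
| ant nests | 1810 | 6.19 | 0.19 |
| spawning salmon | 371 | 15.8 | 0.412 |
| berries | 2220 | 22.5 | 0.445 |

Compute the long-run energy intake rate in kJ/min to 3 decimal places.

79.401 kJ/min

R = (0.19×1810 + 0.412×371 + 0.445×2220) / (1 + 0.19×6.19 + 0.412×15.8 + 0.445×22.5) = 1485/18.7 = 79.4 kJ/min.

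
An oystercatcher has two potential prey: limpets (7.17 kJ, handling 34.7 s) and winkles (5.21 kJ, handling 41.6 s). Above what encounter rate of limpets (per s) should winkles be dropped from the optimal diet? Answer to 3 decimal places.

Drop winkles once their profitability E₂/h₂ falls below the rate achievable on limpets alone: E₂/h₂ = λE₁/(1 + λh₁).
Solve for λ: λE₁h₂ = E₂(1 + λh₁) → λ(E₁h₂ − E₂h₁) = E₂ → λ = E₂/(E₁h₂ − E₂h₁).
λ = 5.21/(7.17×41.6 − 5.21×34.7) = 5.21/117.5 = 0.04435 per s.

0.044 per s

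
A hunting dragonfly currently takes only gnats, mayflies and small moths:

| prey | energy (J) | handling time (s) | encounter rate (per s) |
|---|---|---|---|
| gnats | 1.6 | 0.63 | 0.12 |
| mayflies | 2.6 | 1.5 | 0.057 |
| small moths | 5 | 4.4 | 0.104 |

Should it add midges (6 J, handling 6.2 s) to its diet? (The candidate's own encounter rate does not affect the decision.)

Current rate: (0.12×1.6 + 0.057×2.6 + 0.104×5)/(1 + 0.12×0.63 + 0.057×1.5 + 0.104×4.4) = 0.5314 J/s.
midges: E/h = 6/6.2 = 0.9677 J/s.
Since 0.9677 > R, including midges increases the long-run rate.

Yes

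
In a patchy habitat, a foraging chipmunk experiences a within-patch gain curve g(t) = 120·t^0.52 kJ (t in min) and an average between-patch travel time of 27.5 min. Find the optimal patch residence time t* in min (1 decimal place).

Optimal t* satisfies g'(t*) = g(t*)/(T + t*).
g'(t) = 0.52·120·t^-0.48. Setting 0.52·120·t^-0.48 = 120·t^0.52/(27.5+t) gives 0.52(27.5+t) = t, so 0.48·t = 0.52×27.5.
t* = 0.52×27.5/0.48 = 29.79 min.

29.8 min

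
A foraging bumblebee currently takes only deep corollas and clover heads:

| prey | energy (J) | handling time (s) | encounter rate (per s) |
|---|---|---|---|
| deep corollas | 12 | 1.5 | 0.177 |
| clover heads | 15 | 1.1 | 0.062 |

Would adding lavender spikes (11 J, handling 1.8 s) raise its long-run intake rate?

Yes

On deep corollas and clover heads alone, R = ΣλE/(1+Σλh) = 3.054/1.334 = 2.29 J/s.
lavender spikes: E/h = 11/1.8 = 6.111 J/s.
Since 6.111 > R, including lavender spikes increases the long-run rate.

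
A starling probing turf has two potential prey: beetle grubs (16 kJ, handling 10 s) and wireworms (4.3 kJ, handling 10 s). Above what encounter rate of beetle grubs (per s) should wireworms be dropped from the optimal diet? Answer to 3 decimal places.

At the threshold, the rate on beetle grubs alone equals the profitability of wireworms: λ·16/(1 + λ·10) = 4.3/10 = 0.43.
Rearranging, λ(16 − 0.43×10) = 0.43, so λ = 0.43/11.7 = 0.03675 per s.

0.037 per s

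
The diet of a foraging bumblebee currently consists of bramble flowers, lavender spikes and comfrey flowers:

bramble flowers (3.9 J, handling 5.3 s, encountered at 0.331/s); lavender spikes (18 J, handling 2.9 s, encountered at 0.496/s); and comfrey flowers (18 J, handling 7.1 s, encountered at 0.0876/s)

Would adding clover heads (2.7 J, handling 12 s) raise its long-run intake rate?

Intake rate on the current diet: R = (0.331×3.9 + 0.496×18 + 0.0876×18) / (1 + 0.331×5.3 + 0.496×2.9 + 0.0876×7.1) = 11.8/4.815 = 2.45 J/s.
clover heads: E/h = 2.7/12 = 0.225 J/s.
Since 0.225 < R, time spent handling clover heads is better spent searching.

No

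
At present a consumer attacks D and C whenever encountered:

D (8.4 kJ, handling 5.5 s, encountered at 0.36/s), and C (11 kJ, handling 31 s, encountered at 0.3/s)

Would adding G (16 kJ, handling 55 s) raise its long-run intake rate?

On D and C alone, R = ΣλE/(1+Σλh) = 6.324/12.28 = 0.515 kJ/s.
G: E/h = 16/55 = 0.2909 kJ/s.
Since 0.2909 < R, time spent handling G is better spent searching.

No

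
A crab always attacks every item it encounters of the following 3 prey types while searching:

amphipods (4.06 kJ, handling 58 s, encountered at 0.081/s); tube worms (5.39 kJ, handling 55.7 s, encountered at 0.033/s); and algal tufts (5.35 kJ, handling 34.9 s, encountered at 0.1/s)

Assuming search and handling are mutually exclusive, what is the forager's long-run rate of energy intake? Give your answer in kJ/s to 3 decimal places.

R = (0.081×4.06 + 0.033×5.39 + 0.1×5.35) / (1 + 0.081×58 + 0.033×55.7 + 0.1×34.9) = 1.042/11.03 = 0.09448 kJ/s.

0.094 kJ/s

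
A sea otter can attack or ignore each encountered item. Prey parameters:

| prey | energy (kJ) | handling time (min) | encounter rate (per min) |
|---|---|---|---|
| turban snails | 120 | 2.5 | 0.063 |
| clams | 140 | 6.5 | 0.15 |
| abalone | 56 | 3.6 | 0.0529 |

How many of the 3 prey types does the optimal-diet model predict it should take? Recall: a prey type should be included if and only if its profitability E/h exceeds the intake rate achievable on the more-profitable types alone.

Rank by E/h (kJ/min): turban snails 48, clams 21.5, abalone 15.6. Include each in turn until the next type's E/h falls below the running intake rate.
Rate on top 1: 6.531. clams: 21.5 > 6.531 → include.
Rate on top 2: 13.39. abalone: 15.6 > 13.39 → include.
Optimal diet: turban snails, clams, abalone — 3 of 3 types.

3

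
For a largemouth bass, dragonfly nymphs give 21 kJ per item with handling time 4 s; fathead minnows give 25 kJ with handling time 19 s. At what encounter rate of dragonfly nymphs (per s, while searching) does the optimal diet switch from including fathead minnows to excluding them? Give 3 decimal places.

0.084 per s

Drop fathead minnows once their profitability E₂/h₂ falls below the rate achievable on dragonfly nymphs alone: E₂/h₂ = λE₁/(1 + λh₁).
Solve for λ: λE₁h₂ = E₂(1 + λh₁) → λ(E₁h₂ − E₂h₁) = E₂ → λ = E₂/(E₁h₂ − E₂h₁).
λ = 25/(21×19 − 25×4) = 25/299 = 0.08361 per s.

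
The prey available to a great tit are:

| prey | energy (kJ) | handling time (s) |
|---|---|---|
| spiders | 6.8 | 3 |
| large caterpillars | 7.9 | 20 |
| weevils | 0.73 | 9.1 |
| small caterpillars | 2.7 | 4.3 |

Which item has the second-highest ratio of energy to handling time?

In descending order of E/h:
spiders: 6.8/3 = 2.27 kJ/s
small caterpillars: 2.7/4.3 = 0.628 kJ/s
large caterpillars: 7.9/20 = 0.395 kJ/s
weevils: 0.73/9.1 = 0.0802 kJ/s

small caterpillars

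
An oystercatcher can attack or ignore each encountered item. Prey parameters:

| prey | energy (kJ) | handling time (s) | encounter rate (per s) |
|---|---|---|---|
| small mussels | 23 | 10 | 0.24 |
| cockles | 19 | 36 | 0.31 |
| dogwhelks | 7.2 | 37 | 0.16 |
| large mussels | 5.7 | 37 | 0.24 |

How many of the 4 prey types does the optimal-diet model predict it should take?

Profitabilities (E/h, kJ/s): small mussels 2.3, cockles 0.528, dogwhelks 0.195, large mussels 0.154. Add prey in this order while the next type's profitability exceeds the intake rate on those already taken.
Rate on top 1: 1.624. cockles: 0.528 < 1.624 → exclude; stop.
Optimal diet: small mussels — 1 of 4 types.

1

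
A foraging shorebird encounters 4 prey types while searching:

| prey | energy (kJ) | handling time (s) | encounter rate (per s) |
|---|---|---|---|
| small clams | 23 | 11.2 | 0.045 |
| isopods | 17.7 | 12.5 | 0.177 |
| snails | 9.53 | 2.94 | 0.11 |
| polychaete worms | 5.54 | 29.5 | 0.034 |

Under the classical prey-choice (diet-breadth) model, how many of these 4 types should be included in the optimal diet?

3

Rank by E/h (kJ/s): snails 3.24, small clams 2.05, isopods 1.42, polychaete worms 0.188. Include each in turn until the next type's E/h falls below the running intake rate.
Rate on top 1: 0.7921. small clams: 2.05 > 0.7921 → include.
Rate on top 2: 1.14. isopods: 1.42 > 1.14 → include.
Rate on top 3: 1.291. polychaete worms: 0.188 < 1.291 → exclude; stop.
Optimal diet: snails, small clams, isopods — 3 of 4 types.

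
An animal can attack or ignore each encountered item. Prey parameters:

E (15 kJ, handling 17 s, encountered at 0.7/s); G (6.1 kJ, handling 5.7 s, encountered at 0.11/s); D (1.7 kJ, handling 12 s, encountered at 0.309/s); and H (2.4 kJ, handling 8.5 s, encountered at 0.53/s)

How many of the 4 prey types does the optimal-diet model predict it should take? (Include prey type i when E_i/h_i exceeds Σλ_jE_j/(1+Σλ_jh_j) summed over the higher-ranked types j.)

2

Profitabilities (E/h, kJ/s): G 1.07, E 0.882, H 0.282, D 0.142. Add prey in this order while the next type's profitability exceeds the intake rate on those already taken.
Rate on top 1: 0.4124. E: 0.882 > 0.4124 → include.
Rate on top 2: 0.8258. H: 0.282 < 0.8258 → exclude; stop.
Optimal diet: G, E — 2 of 4 types.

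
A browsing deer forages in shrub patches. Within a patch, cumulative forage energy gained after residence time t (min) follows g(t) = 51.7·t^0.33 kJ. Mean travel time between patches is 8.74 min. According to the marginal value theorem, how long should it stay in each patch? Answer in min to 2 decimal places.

By the marginal value theorem, leave when the instantaneous gain rate g'(t) equals the habitat-wide average g(t)/(T + t).
g'(t) = 0.33·51.7·t^-0.67. Setting 0.33·51.7·t^-0.67 = 51.7·t^0.33/(8.74+t) gives 0.33(8.74+t) = t, so 0.67·t = 0.33×8.74.
t* = 0.33×8.74/0.67 = 4.305 min.

4.30 min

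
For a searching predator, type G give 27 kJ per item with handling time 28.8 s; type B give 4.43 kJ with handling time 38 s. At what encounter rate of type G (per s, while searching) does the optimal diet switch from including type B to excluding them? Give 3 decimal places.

At the threshold, the rate on type G alone equals the profitability of type B: λ·27/(1 + λ·28.8) = 4.43/38 = 0.1166.
Rearranging, λ(27 − 0.1166×28.8) = 0.1166, so λ = 0.1166/23.64 = 0.004931 per s.

0.005 per s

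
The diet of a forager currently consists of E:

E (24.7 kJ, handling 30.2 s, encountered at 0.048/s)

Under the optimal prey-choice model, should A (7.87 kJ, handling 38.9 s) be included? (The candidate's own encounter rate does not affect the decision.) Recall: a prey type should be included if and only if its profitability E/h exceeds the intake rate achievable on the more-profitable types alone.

No

Intake rate on the current diet: R = (0.048×24.7) / (1 + 0.048×30.2) = 1.186/2.45 = 0.484 kJ/s.
A: E/h = 7.87/38.9 = 0.2023 kJ/s.
0.2023 < 0.484, so adding A would lower the average — exclude it.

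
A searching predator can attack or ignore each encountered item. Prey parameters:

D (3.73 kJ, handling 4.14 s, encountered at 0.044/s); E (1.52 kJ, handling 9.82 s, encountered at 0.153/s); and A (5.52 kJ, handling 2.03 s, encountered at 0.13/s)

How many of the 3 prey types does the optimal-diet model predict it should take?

2

E/h in descending order: A 2.72, D 0.901, E 0.155 kJ/s. The optimal diet is the largest prefix of this list for which every included type satisfies E_i/h_i > R on the types above it.
Rate on top 1: 0.5678. D: 0.901 > 0.5678 → include.
Rate on top 2: 0.6097. E: 0.155 < 0.6097 → exclude; stop.
Optimal diet: A, D — 2 of 3 types.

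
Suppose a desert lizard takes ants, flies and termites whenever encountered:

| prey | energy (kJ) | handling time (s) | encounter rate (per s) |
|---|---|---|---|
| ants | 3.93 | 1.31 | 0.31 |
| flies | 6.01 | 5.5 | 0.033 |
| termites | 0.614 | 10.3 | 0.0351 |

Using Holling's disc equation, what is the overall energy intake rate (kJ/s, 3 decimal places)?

0.738 kJ/s

R = (0.31×3.93 + 0.033×6.01 + 0.0351×0.614) / (1 + 0.31×1.31 + 0.033×5.5 + 0.0351×10.3) = 1.438/1.949 = 0.7379 kJ/s.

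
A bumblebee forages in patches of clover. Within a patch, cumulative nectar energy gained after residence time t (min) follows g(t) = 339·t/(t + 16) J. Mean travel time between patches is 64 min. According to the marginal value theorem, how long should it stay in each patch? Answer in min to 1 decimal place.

32.0 min

Optimal t* satisfies g'(t*) = g(t*)/(T + t*).
g'(t) = 339·16/(t + 16)². Setting 339·16/(t+16)² = 339t/[(t+16)(64+t)] gives 16(64+t) = t(t+16), so t² = 16×64 = 1024.
t* = √1024 = 32 min.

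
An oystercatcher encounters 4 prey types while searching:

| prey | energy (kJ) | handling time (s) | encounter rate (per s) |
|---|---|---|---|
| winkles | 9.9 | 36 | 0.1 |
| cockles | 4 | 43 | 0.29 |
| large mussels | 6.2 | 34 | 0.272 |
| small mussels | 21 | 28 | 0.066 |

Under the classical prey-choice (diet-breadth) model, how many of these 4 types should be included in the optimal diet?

Profitabilities (E/h, kJ/s): small mussels 0.75, winkles 0.275, large mussels 0.182, cockles 0.093. Add prey in this order while the next type's profitability exceeds the intake rate on those already taken.
Rate on top 1: 0.4867. winkles: 0.275 < 0.4867 → exclude; stop.
Optimal diet: small mussels — 1 of 4 types.

1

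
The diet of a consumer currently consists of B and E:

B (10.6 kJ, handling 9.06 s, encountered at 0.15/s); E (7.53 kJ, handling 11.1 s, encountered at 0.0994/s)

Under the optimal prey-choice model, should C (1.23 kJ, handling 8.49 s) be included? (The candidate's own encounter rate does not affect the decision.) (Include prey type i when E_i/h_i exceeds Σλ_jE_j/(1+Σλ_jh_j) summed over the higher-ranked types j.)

On B and E alone, R = ΣλE/(1+Σλh) = 2.338/3.462 = 0.6754 kJ/s.
Profitability of C: 1.23/8.49 = 0.1449 kJ/s.
Since 0.1449 < R, time spent handling C is better spent searching.

No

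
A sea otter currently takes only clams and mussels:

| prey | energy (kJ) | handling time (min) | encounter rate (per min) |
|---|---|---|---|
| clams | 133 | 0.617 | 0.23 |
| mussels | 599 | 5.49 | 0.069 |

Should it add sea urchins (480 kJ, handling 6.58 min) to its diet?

Yes

Intake rate on the current diet: R = (0.23×133 + 0.069×599) / (1 + 0.23×0.617 + 0.069×5.49) = 71.92/1.521 = 47.29 kJ/min.
sea urchins: E/h = 480/6.58 = 72.95 kJ/min.
Since 72.95 > R, including sea urchins increases the long-run rate.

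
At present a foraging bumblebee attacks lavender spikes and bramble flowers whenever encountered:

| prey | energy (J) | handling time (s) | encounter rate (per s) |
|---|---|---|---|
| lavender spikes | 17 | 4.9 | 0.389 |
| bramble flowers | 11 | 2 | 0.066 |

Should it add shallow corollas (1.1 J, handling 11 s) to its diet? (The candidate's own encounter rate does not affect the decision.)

No

Current rate: (0.389×17 + 0.066×11)/(1 + 0.389×4.9 + 0.066×2) = 2.416 J/s.
Profitability of shallow corollas: 1.1/11 = 0.1 J/s.
0.1 < 2.416, so adding shallow corollas would lower the average — exclude it.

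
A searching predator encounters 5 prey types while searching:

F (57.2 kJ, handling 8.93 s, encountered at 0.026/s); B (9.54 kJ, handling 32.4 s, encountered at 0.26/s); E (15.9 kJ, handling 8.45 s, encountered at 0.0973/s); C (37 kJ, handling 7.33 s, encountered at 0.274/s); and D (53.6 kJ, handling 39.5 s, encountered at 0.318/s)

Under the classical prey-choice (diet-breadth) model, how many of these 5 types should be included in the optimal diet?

Profitabilities (E/h, kJ/s): F 6.41, C 5.05, E 1.88, D 1.36, B 0.294. Add prey in this order while the next type's profitability exceeds the intake rate on those already taken.
Rate on top 1: 1.207. C: 5.05 > 1.207 → include.
Rate on top 2: 3.587. E: 1.88 < 3.587 → exclude; stop.
Optimal diet: F, C — 2 of 5 types.

2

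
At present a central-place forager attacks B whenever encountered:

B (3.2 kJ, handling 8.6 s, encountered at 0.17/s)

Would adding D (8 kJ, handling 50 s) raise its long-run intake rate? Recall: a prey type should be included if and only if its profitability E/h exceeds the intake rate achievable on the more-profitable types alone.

No

Current rate: (0.17×3.2)/(1 + 0.17×8.6) = 0.221 kJ/s.
D: E/h = 8/50 = 0.16 kJ/s.
Since 0.16 < R, time spent handling D is better spent searching.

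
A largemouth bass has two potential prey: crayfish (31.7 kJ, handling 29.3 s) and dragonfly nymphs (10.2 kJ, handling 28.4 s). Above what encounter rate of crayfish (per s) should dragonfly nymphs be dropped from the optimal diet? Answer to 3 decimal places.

0.017 per s

At the threshold, the rate on crayfish alone equals the profitability of dragonfly nymphs: λ·31.7/(1 + λ·29.3) = 10.2/28.4 = 0.3592.
Rearranging, λ(31.7 − 0.3592×29.3) = 0.3592, so λ = 0.3592/21.18 = 0.01696 per s.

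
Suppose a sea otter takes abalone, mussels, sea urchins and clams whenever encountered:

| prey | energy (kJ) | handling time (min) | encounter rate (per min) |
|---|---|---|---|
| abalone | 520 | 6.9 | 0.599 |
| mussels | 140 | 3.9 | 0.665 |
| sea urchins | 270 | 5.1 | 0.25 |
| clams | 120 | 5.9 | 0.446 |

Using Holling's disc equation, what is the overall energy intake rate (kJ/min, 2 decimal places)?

45.18 kJ/min

Energy encountered per unit search time: 0.599×520 + 0.665×140 + 0.25×270 + 0.446×120 = 525.6 kJ/min.
Handling time per unit search time: 0.599×6.9 + 0.665×3.9 + 0.25×5.1 + 0.446×5.9 = 10.63.
Rate = 525.6/(1 + 10.63) = 45.18 kJ/min.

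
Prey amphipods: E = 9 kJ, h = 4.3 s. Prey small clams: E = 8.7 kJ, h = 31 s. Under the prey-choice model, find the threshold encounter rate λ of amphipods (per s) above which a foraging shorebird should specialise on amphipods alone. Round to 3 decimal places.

Drop small clams once their profitability E₂/h₂ falls below the rate achievable on amphipods alone: E₂/h₂ = λE₁/(1 + λh₁).
Solve for λ: λE₁h₂ = E₂(1 + λh₁) → λ(E₁h₂ − E₂h₁) = E₂ → λ = E₂/(E₁h₂ − E₂h₁).
λ = 8.7/(9×31 − 8.7×4.3) = 8.7/241.6 = 0.03601 per s.

0.036 per s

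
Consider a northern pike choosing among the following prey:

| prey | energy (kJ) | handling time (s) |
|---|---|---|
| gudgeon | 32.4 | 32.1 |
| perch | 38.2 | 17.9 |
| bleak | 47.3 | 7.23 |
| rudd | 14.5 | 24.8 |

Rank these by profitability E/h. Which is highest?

Profitability E/h (kJ/s): gudgeon = 32.4/32.1 = 1.01, perch = 38.2/17.9 = 2.13, bleak = 47.3/7.23 = 6.54, rudd = 14.5/24.8 = 0.585.
Ranked: bleak > perch > gudgeon > rudd.

bleak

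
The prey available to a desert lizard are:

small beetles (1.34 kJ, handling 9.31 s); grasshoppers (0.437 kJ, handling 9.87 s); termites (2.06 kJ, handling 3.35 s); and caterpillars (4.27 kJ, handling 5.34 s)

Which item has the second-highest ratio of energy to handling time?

In descending order of E/h:
caterpillars: 4.27/5.34 = 0.8 kJ/s
termites: 2.06/3.35 = 0.615 kJ/s
small beetles: 1.34/9.31 = 0.144 kJ/s
grasshoppers: 0.437/9.87 = 0.0443 kJ/s

termites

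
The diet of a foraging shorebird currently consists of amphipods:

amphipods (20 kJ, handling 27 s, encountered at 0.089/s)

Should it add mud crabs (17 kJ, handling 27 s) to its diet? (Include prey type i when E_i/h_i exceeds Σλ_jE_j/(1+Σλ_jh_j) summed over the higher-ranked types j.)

Yes

Current rate: (0.089×20)/(1 + 0.089×27) = 0.5231 kJ/s.
Profitability of mud crabs: 17/27 = 0.6296 kJ/s.
0.6296 > 0.5231, so adding mud crabs raises the average — include it.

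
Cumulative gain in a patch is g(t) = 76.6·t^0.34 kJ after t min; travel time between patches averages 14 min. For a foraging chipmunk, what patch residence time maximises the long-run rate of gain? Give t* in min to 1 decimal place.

7.2 min

Maximise g(t)/(T+t): set derivative to zero → g'(t)(T+t) = g(t).
g'(t) = 0.34·76.6·t^-0.66. Setting 0.34·76.6·t^-0.66 = 76.6·t^0.34/(14+t) gives 0.34(14+t) = t, so 0.66·t = 0.34×14.
t* = 0.34×14/0.66 = 7.212 min.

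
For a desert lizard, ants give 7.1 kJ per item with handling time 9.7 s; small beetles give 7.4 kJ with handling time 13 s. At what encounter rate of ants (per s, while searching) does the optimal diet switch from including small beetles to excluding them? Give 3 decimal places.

0.361 per s

At the threshold, the rate on ants alone equals the profitability of small beetles: λ·7.1/(1 + λ·9.7) = 7.4/13 = 0.5692.
Rearranging, λ(7.1 − 0.5692×9.7) = 0.5692, so λ = 0.5692/1.578 = 0.3606 per s.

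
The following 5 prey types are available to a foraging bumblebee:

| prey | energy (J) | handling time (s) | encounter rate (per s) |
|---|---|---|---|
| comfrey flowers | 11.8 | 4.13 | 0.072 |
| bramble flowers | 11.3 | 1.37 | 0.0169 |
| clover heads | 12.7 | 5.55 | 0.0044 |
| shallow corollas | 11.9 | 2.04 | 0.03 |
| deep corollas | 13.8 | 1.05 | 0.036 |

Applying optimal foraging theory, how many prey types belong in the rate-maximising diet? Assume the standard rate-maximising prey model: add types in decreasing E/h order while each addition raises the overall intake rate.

Rank by E/h (J/s): deep corollas 13.1, bramble flowers 8.25, shallow corollas 5.83, comfrey flowers 2.86, clover heads 2.29. Include each in turn until the next type's E/h falls below the running intake rate.
Rate on top 1: 0.4787. bramble flowers: 8.25 > 0.4787 → include.
Rate on top 2: 0.6483. shallow corollas: 5.83 > 0.6483 → include.
Rate on top 3: 0.931. comfrey flowers: 2.86 > 0.931 → include.
Rate on top 4: 1.335. clover heads: 2.29 > 1.335 → include.
Optimal diet: deep corollas, bramble flowers, shallow corollas, comfrey flowers, clover heads — 5 of 5 types.

5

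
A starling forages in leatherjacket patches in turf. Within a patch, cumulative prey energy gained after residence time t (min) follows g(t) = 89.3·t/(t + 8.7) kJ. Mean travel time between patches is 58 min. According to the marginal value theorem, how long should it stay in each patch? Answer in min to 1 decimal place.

Optimal t* satisfies g'(t*) = g(t*)/(T + t*).
g'(t) = 89.3·8.7/(t + 8.7)². Setting 89.3·8.7/(t+8.7)² = 89.3t/[(t+8.7)(58+t)] gives 8.7(58+t) = t(t+8.7), so t² = 8.7×58 = 504.6.
t* = √504.6 = 22.46 min.

22.5 min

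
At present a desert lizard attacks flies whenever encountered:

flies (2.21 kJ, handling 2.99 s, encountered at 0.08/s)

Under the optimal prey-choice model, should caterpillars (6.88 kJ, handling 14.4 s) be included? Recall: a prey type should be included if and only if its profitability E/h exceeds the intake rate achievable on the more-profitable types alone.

Yes

On flies alone, R = ΣλE/(1+Σλh) = 0.1768/1.239 = 0.1427 kJ/s.
caterpillars: E/h = 6.88/14.4 = 0.4778 kJ/s.
Since 0.4778 > R, including caterpillars increases the long-run rate.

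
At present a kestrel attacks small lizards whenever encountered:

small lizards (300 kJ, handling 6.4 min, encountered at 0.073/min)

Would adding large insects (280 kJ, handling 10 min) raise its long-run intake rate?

Yes

On small lizards alone, R = ΣλE/(1+Σλh) = 21.9/1.467 = 14.93 kJ/min.
large insects: E/h = 280/10 = 28 kJ/min.
Since 28 > R, including large insects increases the long-run rate.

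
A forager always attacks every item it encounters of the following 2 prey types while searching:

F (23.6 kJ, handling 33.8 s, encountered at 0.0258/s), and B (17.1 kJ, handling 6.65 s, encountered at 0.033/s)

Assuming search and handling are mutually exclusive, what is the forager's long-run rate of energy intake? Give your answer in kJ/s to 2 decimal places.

0.56 kJ/s

Energy encountered per unit search time: 0.0258×23.6 + 0.033×17.1 = 1.173 kJ/s.
Handling time per unit search time: 0.0258×33.8 + 0.033×6.65 = 1.091.
Rate = 1.173/(1 + 1.091) = 0.5609 kJ/s.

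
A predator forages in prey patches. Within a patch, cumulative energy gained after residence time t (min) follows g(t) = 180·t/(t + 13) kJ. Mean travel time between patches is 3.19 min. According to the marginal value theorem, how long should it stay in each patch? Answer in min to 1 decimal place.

By the marginal value theorem, leave when the instantaneous gain rate g'(t) equals the habitat-wide average g(t)/(T + t).
g'(t) = 180·13/(t + 13)². Setting 180·13/(t+13)² = 180t/[(t+13)(3.19+t)] gives 13(3.19+t) = t(t+13), so t² = 13×3.19 = 41.47.
t* = √41.47 = 6.44 min.

6.4 min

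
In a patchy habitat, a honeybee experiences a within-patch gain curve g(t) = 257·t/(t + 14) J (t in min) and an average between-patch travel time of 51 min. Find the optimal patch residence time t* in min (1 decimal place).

Maximise g(t)/(T+t): set derivative to zero → g'(t)(T+t) = g(t).
g'(t) = 257·14/(t + 14)². Setting 257·14/(t+14)² = 257t/[(t+14)(51+t)] gives 14(51+t) = t(t+14), so t² = 14×51 = 714.
t* = √714 = 26.72 min.

26.7 min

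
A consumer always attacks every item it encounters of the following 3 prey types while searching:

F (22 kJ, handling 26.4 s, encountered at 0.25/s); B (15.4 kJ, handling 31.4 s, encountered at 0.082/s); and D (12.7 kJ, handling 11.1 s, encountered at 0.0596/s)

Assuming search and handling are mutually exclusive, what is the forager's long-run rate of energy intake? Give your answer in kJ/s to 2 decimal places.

0.69 kJ/s

R = (0.25×22 + 0.082×15.4 + 0.0596×12.7) / (1 + 0.25×26.4 + 0.082×31.4 + 0.0596×11.1) = 7.52/10.84 = 0.6939 kJ/s.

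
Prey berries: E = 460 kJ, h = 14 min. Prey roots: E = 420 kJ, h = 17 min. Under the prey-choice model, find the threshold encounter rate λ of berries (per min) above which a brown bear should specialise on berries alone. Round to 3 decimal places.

0.216 per min

The zero-one rule: include roots iff E₂/h₂ > λE₁/(1+λh₁). Equality gives the switch point.
λE₁h₂ = E₂ + λE₂h₁ ⇒ λ = E₂/(E₁h₂ − E₂h₁) = 420/(7820 − 5880) = 0.2165 per min.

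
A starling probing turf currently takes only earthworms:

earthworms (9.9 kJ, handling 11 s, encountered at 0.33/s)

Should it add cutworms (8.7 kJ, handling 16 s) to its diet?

Current rate: (0.33×9.9)/(1 + 0.33×11) = 0.7056 kJ/s.
cutworms: E/h = 8.7/16 = 0.5437 kJ/s.
0.5437 < 0.7056, so adding cutworms would lower the average — exclude it.

No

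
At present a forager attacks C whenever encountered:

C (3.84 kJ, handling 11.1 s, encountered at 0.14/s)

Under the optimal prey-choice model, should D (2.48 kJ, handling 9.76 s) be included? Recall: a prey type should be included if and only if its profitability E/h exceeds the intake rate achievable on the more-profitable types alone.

Yes

Current rate: (0.14×3.84)/(1 + 0.14×11.1) = 0.2105 kJ/s.
Profitability of D: 2.48/9.76 = 0.2541 kJ/s.
Since 0.2541 > R, including D increases the long-run rate.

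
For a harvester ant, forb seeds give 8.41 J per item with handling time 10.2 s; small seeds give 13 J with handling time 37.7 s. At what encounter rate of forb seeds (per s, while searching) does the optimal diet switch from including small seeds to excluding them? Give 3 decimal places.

0.070 per s

Drop small seeds once their profitability E₂/h₂ falls below the rate achievable on forb seeds alone: E₂/h₂ = λE₁/(1 + λh₁).
Solve for λ: λE₁h₂ = E₂(1 + λh₁) → λ(E₁h₂ − E₂h₁) = E₂ → λ = E₂/(E₁h₂ − E₂h₁).
λ = 13/(8.41×37.7 − 13×10.2) = 13/184.5 = 0.07048 per s.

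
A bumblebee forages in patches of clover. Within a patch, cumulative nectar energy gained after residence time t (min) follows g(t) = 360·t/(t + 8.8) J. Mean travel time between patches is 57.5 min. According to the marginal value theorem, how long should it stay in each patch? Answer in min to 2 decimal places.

By the marginal value theorem, leave when the instantaneous gain rate g'(t) equals the habitat-wide average g(t)/(T + t).
g'(t) = 360·8.8/(t + 8.8)². Setting 360·8.8/(t+8.8)² = 360t/[(t+8.8)(57.5+t)] gives 8.8(57.5+t) = t(t+8.8), so t² = 8.8×57.5 = 506.
t* = √506 = 22.49 min.

22.49 min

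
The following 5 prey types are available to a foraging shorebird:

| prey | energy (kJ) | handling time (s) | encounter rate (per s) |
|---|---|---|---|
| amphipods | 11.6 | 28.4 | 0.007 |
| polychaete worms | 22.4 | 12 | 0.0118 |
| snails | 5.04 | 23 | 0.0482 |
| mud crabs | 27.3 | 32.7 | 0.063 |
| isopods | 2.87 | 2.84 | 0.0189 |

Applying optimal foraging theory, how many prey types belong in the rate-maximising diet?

3

Profitabilities (E/h, kJ/s): polychaete worms 1.87, isopods 1.01, mud crabs 0.835, amphipods 0.408, snails 0.219. Add prey in this order while the next type's profitability exceeds the intake rate on those already taken.
Rate on top 1: 0.2315. isopods: 1.01 > 0.2315 → include.
Rate on top 2: 0.2665. mud crabs: 0.835 > 0.2665 → include.
Rate on top 3: 0.6262. amphipods: 0.408 < 0.6262 → exclude; stop.
Optimal diet: polychaete worms, isopods, mud crabs — 3 of 5 types.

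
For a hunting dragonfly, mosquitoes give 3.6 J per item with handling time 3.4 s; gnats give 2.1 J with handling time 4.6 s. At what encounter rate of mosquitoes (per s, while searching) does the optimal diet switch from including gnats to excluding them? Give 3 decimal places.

The zero-one rule: include gnats iff E₂/h₂ > λE₁/(1+λh₁). Equality gives the switch point.
λE₁h₂ = E₂ + λE₂h₁ ⇒ λ = E₂/(E₁h₂ − E₂h₁) = 2.1/(16.56 − 7.14) = 0.2229 per s.

0.223 per s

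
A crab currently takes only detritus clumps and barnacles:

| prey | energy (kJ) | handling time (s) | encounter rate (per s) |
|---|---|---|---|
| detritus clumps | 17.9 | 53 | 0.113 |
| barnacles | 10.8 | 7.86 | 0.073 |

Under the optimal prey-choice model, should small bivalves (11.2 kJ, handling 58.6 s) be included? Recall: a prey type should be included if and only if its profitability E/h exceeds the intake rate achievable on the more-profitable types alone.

On detritus clumps and barnacles alone, R = ΣλE/(1+Σλh) = 2.811/7.563 = 0.3717 kJ/s.
Profitability of small bivalves: 11.2/58.6 = 0.1911 kJ/s.
0.1911 < 0.3717, so adding small bivalves would lower the average — exclude it.

No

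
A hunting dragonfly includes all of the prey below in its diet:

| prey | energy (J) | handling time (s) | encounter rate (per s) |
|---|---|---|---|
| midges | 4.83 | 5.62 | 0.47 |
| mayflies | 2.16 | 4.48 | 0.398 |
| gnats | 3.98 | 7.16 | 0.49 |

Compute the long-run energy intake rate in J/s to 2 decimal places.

R = Σλ_iE_i / (1 + Σλ_ih_i)
Numerator: 0.47×4.83 + 0.398×2.16 + 0.49×3.98 = 5.08
Denominator: 1 + 0.47×5.62 + 0.398×4.48 + 0.49×7.16 = 8.933
R = 5.08/8.933 = 0.5687 J/s

0.57 J/s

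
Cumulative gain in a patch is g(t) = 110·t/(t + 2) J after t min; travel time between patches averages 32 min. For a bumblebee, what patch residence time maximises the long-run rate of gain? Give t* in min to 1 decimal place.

By the marginal value theorem, leave when the instantaneous gain rate g'(t) equals the habitat-wide average g(t)/(T + t).
g'(t) = 110·2/(t + 2)². Setting 110·2/(t+2)² = 110t/[(t+2)(32+t)] gives 2(32+t) = t(t+2), so t² = 2×32 = 64.
t* = √64 = 8 min.

8.0 min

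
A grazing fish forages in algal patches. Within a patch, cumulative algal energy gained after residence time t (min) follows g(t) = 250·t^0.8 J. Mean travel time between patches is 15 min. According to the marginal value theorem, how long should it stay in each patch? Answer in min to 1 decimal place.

60.0 min

Maximise g(t)/(T+t): set derivative to zero → g'(t)(T+t) = g(t).
g'(t) = 0.8·250·t^-0.2. Setting 0.8·250·t^-0.2 = 250·t^0.8/(15+t) gives 0.8(15+t) = t, so 0.20·t = 0.8×15.
t* = 0.8×15/0.20 = 60 min.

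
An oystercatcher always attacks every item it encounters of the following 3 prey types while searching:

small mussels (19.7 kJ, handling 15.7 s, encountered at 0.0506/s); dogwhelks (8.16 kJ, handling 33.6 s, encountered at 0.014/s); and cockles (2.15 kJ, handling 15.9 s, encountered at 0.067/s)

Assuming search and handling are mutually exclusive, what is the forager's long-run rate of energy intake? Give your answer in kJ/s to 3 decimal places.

Energy encountered per unit search time: 0.0506×19.7 + 0.014×8.16 + 0.067×2.15 = 1.255 kJ/s.
Handling time per unit search time: 0.0506×15.7 + 0.014×33.6 + 0.067×15.9 = 2.33.
Rate = 1.255/(1 + 2.33) = 0.3769 kJ/s.

0.377 kJ/s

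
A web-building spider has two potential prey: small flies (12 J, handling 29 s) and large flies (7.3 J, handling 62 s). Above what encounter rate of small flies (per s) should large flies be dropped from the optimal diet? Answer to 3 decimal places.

The zero-one rule: include large flies iff E₂/h₂ > λE₁/(1+λh₁). Equality gives the switch point.
λE₁h₂ = E₂ + λE₂h₁ ⇒ λ = E₂/(E₁h₂ − E₂h₁) = 7.3/(744 − 211.7) = 0.01371 per s.

0.014 per s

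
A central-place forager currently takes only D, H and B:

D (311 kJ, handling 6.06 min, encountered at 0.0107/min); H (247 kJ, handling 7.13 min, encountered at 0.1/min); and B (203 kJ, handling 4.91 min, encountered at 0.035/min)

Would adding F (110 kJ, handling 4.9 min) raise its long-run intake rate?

Yes

On D, H and B alone, R = ΣλE/(1+Σλh) = 35.13/1.95 = 18.02 kJ/min.
F: E/h = 110/4.9 = 22.45 kJ/min.
Since 22.45 > R, including F increases the long-run rate.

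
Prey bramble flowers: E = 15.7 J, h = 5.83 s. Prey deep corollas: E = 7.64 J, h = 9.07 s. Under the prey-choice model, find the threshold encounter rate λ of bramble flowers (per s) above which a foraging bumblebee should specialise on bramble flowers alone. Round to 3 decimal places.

Drop deep corollas once their profitability E₂/h₂ falls below the rate achievable on bramble flowers alone: E₂/h₂ = λE₁/(1 + λh₁).
Solve for λ: λE₁h₂ = E₂(1 + λh₁) → λ(E₁h₂ − E₂h₁) = E₂ → λ = E₂/(E₁h₂ − E₂h₁).
λ = 7.64/(15.7×9.07 − 7.64×5.83) = 7.64/97.86 = 0.07807 per s.

0.078 per s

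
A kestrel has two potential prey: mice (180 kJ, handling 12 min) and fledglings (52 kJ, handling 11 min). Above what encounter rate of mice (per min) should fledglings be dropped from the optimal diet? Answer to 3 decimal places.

0.038 per min

At the threshold, the rate on mice alone equals the profitability of fledglings: λ·180/(1 + λ·12) = 52/11 = 4.727.
Rearranging, λ(180 − 4.727×12) = 4.727, so λ = 4.727/123.3 = 0.03835 per min.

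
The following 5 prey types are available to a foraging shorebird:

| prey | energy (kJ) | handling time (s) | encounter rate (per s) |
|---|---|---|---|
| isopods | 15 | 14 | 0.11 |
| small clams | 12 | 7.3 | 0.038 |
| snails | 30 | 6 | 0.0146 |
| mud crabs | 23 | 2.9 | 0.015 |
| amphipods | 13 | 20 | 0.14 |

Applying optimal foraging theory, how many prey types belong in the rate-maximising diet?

4

Profitabilities (E/h, kJ/s): mud crabs 7.93, snails 5, small clams 1.64, isopods 1.07, amphipods 0.65. Add prey in this order while the next type's profitability exceeds the intake rate on those already taken.
Rate on top 1: 0.3306. snails: 5 > 0.3306 → include.
Rate on top 2: 0.6922. small clams: 1.64 > 0.6922 → include.
Rate on top 3: 0.8797. isopods: 1.07 > 0.8797 → include.
Rate on top 4: 0.9798. amphipods: 0.65 < 0.9798 → exclude; stop.
Optimal diet: mud crabs, snails, small clams, isopods — 4 of 5 types.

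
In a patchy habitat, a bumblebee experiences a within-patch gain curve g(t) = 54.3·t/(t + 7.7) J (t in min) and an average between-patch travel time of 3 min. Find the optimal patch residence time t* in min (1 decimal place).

Optimal t* satisfies g'(t*) = g(t*)/(T + t*).
g'(t) = 54.3·7.7/(t + 7.7)². Setting 54.3·7.7/(t+7.7)² = 54.3t/[(t+7.7)(3+t)] gives 7.7(3+t) = t(t+7.7), so t² = 7.7×3 = 23.1.
t* = √23.1 = 4.806 min.

4.8 min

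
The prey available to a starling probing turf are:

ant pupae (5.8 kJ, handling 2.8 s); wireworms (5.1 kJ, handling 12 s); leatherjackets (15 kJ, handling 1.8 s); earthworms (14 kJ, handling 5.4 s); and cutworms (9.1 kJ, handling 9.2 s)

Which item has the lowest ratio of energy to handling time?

wireworms

In descending order of E/h:
leatherjackets: 15/1.8 = 8.33 kJ/s
earthworms: 14/5.4 = 2.59 kJ/s
ant pupae: 5.8/2.8 = 2.07 kJ/s
cutworms: 9.1/9.2 = 0.989 kJ/s
wireworms: 5.1/12 = 0.425 kJ/s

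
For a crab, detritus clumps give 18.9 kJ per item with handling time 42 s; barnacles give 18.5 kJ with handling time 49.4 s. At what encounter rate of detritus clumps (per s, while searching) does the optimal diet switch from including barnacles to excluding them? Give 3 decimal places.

0.118 per s

The zero-one rule: include barnacles iff E₂/h₂ > λE₁/(1+λh₁). Equality gives the switch point.
λE₁h₂ = E₂ + λE₂h₁ ⇒ λ = E₂/(E₁h₂ − E₂h₁) = 18.5/(933.7 − 777) = 0.1181 per s.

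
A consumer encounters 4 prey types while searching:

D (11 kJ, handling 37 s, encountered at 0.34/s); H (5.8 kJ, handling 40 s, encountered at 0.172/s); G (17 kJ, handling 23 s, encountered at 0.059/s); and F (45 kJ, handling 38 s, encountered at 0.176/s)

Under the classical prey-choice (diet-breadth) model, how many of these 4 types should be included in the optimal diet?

1

Rank by E/h (kJ/s): F 1.18, G 0.739, D 0.297, H 0.145. Include each in turn until the next type's E/h falls below the running intake rate.
Rate on top 1: 1.03. G: 0.739 < 1.03 → exclude; stop.
Optimal diet: F — 1 of 4 types.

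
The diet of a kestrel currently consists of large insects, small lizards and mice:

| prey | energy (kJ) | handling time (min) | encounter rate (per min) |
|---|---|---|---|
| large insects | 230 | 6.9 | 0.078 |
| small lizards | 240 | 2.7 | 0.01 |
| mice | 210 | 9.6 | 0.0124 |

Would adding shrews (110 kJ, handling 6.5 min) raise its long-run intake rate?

Yes

Intake rate on the current diet: R = (0.078×230 + 0.01×240 + 0.0124×210) / (1 + 0.078×6.9 + 0.01×2.7 + 0.0124×9.6) = 22.94/1.684 = 13.62 kJ/min.
Profitability of shrews: 110/6.5 = 16.92 kJ/min.
Since 16.92 > R, including shrews increases the long-run rate.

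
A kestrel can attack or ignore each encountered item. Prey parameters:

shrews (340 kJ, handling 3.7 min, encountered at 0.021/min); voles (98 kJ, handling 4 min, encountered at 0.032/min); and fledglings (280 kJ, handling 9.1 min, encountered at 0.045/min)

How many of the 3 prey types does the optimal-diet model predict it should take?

3

Profitabilities (E/h, kJ/min): shrews 91.9, fledglings 30.8, voles 24.5. Add prey in this order while the next type's profitability exceeds the intake rate on those already taken.
Rate on top 1: 6.625. fledglings: 30.8 > 6.625 → include.
Rate on top 2: 13.27. voles: 24.5 > 13.27 → include.
Optimal diet: shrews, fledglings, voles — 3 of 3 types.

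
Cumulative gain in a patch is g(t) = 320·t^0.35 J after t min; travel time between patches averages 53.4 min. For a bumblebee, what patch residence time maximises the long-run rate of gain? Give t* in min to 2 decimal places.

Maximise g(t)/(T+t): set derivative to zero → g'(t)(T+t) = g(t).
g'(t) = 0.35·320·t^-0.65. Setting 0.35·320·t^-0.65 = 320·t^0.35/(53.4+t) gives 0.35(53.4+t) = t, so 0.65·t = 0.35×53.4.
t* = 0.35×53.4/0.65 = 28.75 min.

28.75 min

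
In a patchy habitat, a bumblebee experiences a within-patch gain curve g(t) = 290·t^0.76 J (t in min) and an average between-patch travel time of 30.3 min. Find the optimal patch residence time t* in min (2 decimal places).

Maximise g(t)/(T+t): set derivative to zero → g'(t)(T+t) = g(t).
g'(t) = 0.76·290·t^-0.24. Setting 0.76·290·t^-0.24 = 290·t^0.76/(30.3+t) gives 0.76(30.3+t) = t, so 0.24·t = 0.76×30.3.
t* = 0.76×30.3/0.24 = 95.95 min.

95.95 min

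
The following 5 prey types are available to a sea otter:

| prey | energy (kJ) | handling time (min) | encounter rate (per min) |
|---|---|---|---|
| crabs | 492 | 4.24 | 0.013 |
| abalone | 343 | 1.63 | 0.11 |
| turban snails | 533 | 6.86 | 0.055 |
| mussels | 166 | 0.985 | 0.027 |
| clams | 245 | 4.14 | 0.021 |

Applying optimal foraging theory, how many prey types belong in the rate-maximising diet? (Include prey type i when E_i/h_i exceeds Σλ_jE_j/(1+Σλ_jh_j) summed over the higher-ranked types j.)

Rank by E/h (kJ/min): abalone 210, mussels 169, crabs 116, turban snails 77.7, clams 59.2. Include each in turn until the next type's E/h falls below the running intake rate.
Rate on top 1: 31.99. mussels: 169 > 31.99 → include.
Rate on top 2: 35. crabs: 116 > 35 → include.
Rate on top 3: 38.55. turban snails: 77.7 > 38.55 → include.
Rate on top 4: 47.56. clams: 59.2 > 47.56 → include.
Optimal diet: abalone, mussels, crabs, turban snails, clams — 5 of 5 types.

5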